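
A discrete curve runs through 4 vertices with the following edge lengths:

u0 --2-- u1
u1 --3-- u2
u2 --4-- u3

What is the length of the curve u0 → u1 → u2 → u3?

Arc length = 2 + 3 + 4 = 9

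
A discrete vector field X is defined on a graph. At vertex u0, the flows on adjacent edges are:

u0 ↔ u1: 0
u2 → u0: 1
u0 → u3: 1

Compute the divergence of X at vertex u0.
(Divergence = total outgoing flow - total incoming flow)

Divergence = sum of outgoing flows = 0 + (-1) + 1 = 0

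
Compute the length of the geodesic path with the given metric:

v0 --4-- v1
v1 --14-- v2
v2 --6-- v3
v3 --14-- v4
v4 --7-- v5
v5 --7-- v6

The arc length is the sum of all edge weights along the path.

Arc length = 4 + 14 + 6 + 14 + 7 + 7 = 52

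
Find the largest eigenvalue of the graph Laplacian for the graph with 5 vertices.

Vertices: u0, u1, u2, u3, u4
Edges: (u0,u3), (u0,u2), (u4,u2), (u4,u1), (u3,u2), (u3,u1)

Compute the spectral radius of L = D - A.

Degrees: deg(u0) = 2, deg(u1) = 2, deg(u2) = 3, deg(u3) = 3, deg(u4) = 2.
L = D − A with rows/columns ordered (u0, u1, u2, u3, u4):
  [ 2,  0, -1, -1,  0]
  [ 0,  2,  0, -1, -1]
  [-1,  0,  3, -1, -1]
  [-1, -1, -1,  3,  0]
  [ 0, -1, -1,  0,  2]
Characteristic polynomial: det(λI − L) = λ(λ² − 5λ + 5)(λ² − 7λ + 11).
Roots: λ = 0; (λ² − 5λ + 5) = 0 ⇒ λ = (5 ± √5)/2 ≈ 1.382, 3.618; (λ² − 7λ + 11) = 0 ⇒ λ = (7 ± √5)/2 ≈ 2.382, 4.618.
(Check: the roots sum (with multiplicity) to 12, matching trace L = Σdeg = 2·6 = 12.)
Laplacian eigenvalues: [0.0, 1.382, 2.382, 3.618, 4.618]. Largest eigenvalue (spectral radius) = 4.618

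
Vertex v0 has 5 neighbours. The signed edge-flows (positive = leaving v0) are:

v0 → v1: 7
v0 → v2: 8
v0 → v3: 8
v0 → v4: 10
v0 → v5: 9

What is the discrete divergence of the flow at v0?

Divergence = sum of outgoing flows = 7 + 8 + 8 + 10 + 9 = 42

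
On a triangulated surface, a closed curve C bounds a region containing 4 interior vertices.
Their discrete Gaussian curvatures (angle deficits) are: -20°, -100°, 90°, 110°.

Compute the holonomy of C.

Holonomy = total enclosed curvature = (-20°) + (-100°) + 90° + 110° = 80°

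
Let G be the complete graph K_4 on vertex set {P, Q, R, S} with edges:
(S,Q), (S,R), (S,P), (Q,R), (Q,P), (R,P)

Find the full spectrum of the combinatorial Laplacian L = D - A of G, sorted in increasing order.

For the complete graph K_n, L = nI − J (J = all-ones matrix). J has eigenvalues n (once, eigenvector 𝟙) and 0 (multiplicity n−1), so L has eigenvalues 0 (once) and n (multiplicity n−1). Here n = 4: eigenvalue 0 once and 4 with multiplicity 3.
Laplacian eigenvalues (increasing order): [0.0, 4.0, 4.0, 4.0]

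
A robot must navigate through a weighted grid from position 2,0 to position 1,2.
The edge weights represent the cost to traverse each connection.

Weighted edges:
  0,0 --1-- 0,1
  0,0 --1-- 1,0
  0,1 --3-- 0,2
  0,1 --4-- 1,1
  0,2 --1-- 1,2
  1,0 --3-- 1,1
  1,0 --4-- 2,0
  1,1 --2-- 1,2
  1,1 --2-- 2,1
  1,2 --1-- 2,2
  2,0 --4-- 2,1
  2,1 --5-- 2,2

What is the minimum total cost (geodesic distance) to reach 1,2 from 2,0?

Shortest path: 2,0 → 2,1 → 1,1 → 1,2, total weight = 8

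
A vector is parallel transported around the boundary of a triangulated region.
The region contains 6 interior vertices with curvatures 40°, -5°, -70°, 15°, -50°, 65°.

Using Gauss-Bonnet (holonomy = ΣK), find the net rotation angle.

Holonomy = total enclosed curvature = 40° + (-5°) + (-70°) + 15° + (-50°) + 65° = -5°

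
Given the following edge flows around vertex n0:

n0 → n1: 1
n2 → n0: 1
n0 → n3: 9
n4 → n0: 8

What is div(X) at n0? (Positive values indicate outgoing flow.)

Divergence = sum of outgoing flows = 1 + (-1) + 9 + (-8) = 1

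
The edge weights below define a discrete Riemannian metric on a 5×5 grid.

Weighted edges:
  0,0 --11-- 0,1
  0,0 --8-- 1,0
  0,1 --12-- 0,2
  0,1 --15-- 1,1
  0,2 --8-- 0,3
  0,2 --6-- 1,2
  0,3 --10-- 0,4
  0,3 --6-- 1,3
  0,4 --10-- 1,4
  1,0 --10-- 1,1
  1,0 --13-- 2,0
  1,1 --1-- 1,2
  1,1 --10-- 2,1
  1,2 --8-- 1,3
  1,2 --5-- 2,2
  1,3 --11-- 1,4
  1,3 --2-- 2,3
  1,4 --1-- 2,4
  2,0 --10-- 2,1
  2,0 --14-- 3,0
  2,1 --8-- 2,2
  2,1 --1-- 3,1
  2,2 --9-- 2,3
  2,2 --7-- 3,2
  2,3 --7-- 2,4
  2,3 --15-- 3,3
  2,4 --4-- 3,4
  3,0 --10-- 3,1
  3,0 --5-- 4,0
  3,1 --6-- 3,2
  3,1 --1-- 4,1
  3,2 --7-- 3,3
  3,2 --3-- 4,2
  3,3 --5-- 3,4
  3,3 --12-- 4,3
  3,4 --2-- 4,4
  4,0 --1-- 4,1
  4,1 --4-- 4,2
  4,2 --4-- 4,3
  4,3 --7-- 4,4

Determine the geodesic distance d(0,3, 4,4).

Shortest path: 0,3 → 1,3 → 2,3 → 2,4 → 3,4 → 4,4, total weight = 21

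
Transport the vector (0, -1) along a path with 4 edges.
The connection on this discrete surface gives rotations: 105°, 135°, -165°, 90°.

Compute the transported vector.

Total rotation: 105° + 135° + (-165°) + 90° = 165°. Final vector: (0.2588, 0.9659)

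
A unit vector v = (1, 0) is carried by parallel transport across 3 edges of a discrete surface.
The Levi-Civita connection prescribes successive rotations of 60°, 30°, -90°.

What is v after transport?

Total rotation: 60° + 30° + (-90°) = 0°. Final vector: (1, 0)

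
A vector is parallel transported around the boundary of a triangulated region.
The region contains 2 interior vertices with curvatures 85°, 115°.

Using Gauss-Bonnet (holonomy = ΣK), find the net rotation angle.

Holonomy = total enclosed curvature = 85° + 115° = 200°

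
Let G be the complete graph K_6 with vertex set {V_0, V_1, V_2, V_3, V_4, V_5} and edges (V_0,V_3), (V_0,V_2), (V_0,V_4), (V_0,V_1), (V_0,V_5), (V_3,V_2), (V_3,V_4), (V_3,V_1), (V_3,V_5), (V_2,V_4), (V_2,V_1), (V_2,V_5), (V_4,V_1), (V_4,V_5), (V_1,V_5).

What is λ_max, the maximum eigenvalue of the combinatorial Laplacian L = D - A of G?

For the complete graph K_n, L = nI − J (J = all-ones matrix). J has eigenvalues n (once, eigenvector 𝟙) and 0 (multiplicity n−1), so L has eigenvalues 0 (once) and n (multiplicity n−1). Here n = 6: eigenvalue 0 once and 6 with multiplicity 5.
Laplacian eigenvalues: [0.0, 6.0, 6.0, 6.0, 6.0, 6.0]. Largest eigenvalue (spectral radius) = 6.0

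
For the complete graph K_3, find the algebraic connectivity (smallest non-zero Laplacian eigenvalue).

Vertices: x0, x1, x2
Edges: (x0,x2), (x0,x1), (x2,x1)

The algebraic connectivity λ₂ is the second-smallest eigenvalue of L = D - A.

For the complete graph K_n, L = nI − J (J = all-ones matrix). J has eigenvalues n (once, eigenvector 𝟙) and 0 (multiplicity n−1), so L has eigenvalues 0 (once) and n (multiplicity n−1). Here n = 3: eigenvalue 0 once and 3 with multiplicity 2.
Laplacian eigenvalues: [0.0, 3.0, 3.0]. Algebraic connectivity (smallest non-zero eigenvalue) = 3.0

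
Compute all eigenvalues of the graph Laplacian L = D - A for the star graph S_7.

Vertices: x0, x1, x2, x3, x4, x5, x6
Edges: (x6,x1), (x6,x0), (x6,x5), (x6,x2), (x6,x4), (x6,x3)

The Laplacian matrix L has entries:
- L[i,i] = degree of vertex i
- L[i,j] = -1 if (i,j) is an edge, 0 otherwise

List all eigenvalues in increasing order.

The star S_7 is the complete bipartite graph K_{1,6} (one hub of degree 6, 6 leaves of degree 1). The Laplacian spectrum of K_{p,q} is 0, p (multiplicity q−1), q (multiplicity p−1), p+q. With p = 1, q = 6: 0 once, 1 with multiplicity 5, and 7 once. (Check: trace L = sum of degrees = 12 = 5·1 + 7.)
Laplacian eigenvalues (increasing order): [0.0, 1.0, 1.0, 1.0, 1.0, 1.0, 7.0]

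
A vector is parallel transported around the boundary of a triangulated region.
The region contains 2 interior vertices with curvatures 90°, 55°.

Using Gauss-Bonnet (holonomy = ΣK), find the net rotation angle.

Holonomy = total enclosed curvature = 90° + 55° = 145°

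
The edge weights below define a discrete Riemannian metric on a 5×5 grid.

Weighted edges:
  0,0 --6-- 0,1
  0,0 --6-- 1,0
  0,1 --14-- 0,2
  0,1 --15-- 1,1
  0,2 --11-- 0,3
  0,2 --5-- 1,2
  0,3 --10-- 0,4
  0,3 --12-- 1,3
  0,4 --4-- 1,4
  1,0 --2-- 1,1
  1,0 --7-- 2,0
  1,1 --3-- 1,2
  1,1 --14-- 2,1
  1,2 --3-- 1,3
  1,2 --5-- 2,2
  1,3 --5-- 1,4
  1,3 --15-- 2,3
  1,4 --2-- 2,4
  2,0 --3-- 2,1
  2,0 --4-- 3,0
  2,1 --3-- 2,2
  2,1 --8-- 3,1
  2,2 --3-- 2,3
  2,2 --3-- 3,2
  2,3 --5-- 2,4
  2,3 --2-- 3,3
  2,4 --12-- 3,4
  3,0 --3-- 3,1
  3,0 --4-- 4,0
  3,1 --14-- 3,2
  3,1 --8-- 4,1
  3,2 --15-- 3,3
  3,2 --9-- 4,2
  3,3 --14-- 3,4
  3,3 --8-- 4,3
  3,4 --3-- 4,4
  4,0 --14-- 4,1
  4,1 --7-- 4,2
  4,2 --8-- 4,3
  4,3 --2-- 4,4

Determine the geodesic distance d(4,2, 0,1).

Shortest path: 4,2 → 3,2 → 2,2 → 1,2 → 1,1 → 1,0 → 0,0 → 0,1, total weight = 34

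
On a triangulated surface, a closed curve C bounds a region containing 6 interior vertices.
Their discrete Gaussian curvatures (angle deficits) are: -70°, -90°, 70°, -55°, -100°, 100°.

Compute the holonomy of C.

Holonomy = total enclosed curvature = (-70°) + (-90°) + 70° + (-55°) + (-100°) + 100° = -145°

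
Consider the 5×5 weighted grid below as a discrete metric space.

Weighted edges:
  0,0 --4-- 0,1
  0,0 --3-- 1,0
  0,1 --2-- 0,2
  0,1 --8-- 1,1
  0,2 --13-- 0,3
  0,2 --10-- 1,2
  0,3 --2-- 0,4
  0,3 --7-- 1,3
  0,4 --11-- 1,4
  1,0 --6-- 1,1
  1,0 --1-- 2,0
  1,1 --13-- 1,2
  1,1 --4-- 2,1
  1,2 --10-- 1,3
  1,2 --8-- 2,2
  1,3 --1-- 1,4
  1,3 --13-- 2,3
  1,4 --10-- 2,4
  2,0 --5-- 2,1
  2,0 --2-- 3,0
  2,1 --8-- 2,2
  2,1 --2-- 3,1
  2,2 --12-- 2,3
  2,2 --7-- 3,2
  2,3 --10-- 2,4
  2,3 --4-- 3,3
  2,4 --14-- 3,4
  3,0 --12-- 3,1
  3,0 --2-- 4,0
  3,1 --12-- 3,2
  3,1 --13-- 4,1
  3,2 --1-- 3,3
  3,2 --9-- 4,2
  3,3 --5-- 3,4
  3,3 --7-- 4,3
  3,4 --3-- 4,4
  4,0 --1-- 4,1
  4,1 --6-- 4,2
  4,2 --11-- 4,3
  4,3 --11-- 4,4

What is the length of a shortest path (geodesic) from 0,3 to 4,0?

Shortest path: 0,3 → 0,2 → 0,1 → 0,0 → 1,0 → 2,0 → 3,0 → 4,0, total weight = 27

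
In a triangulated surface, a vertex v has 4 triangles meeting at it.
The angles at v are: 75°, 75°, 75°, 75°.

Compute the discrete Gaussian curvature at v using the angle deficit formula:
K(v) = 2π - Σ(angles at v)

Sum of angles = 300°. K = 360° - 300° = 60° = π/3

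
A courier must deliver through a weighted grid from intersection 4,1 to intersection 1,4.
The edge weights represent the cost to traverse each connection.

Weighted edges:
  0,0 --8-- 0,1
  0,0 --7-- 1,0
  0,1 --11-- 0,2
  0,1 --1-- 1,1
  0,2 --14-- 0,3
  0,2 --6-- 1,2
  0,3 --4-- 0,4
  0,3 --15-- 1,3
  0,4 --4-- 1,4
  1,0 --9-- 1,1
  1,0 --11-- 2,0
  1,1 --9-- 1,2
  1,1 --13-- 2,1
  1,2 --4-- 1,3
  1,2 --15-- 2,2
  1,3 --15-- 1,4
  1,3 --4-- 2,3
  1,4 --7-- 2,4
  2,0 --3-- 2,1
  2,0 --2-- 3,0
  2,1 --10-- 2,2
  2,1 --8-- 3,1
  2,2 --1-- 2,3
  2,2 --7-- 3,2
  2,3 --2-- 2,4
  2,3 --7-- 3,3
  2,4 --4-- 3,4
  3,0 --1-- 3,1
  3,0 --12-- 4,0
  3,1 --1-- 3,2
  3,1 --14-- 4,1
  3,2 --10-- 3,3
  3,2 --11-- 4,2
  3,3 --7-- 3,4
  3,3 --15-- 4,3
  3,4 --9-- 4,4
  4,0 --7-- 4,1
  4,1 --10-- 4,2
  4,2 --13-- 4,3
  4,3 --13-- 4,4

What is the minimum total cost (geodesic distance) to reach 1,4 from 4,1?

Shortest path: 4,1 → 3,1 → 3,2 → 2,2 → 2,3 → 2,4 → 1,4, total weight = 32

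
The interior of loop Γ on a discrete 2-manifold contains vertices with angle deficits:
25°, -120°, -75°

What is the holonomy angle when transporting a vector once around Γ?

Holonomy = total enclosed curvature = 25° + (-120°) + (-75°) = -170°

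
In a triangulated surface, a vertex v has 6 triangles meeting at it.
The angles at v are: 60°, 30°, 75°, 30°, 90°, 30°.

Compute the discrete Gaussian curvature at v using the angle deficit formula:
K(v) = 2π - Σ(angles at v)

Sum of angles = 315°. K = 360° - 315° = 45° = π/4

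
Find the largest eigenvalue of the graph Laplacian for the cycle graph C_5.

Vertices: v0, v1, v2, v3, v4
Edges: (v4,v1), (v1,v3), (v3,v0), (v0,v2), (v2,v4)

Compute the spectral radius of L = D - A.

The cycle graph C_n has Laplacian eigenvalues λ_k = 2 − 2cos(2πk/n), k = 0, 1, …, n−1. Here n = 5:
k=0: 2 − 2cos(0) = 0.0; k=1: 2 − 2cos(2π/5) = 1.382; k=2: 2 − 2cos(4π/5) = 3.618; k=3: 2 − 2cos(6π/5) = 3.618; k=4: 2 − 2cos(8π/5) = 1.382.
Laplacian eigenvalues: [0.0, 1.382, 1.382, 3.618, 3.618]. Largest eigenvalue (spectral radius) = 3.618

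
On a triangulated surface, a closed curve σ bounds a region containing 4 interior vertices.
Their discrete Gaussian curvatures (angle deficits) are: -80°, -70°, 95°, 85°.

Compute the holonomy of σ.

Holonomy = total enclosed curvature = (-80°) + (-70°) + 95° + 85° = 30°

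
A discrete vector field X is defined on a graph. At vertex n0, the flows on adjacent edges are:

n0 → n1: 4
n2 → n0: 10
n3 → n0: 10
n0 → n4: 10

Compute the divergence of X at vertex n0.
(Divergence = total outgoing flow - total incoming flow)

Divergence = sum of outgoing flows = 4 + (-10) + (-10) + 10 = -6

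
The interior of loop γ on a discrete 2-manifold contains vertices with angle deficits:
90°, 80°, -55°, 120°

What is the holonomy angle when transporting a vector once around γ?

Holonomy = total enclosed curvature = 90° + 80° + (-55°) + 120° = 235°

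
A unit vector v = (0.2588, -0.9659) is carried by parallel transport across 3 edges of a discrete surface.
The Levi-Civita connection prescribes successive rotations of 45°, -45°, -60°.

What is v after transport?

Total rotation: 45° + (-45°) + (-60°) = -60°. Final vector: (-0.7071, -0.7071)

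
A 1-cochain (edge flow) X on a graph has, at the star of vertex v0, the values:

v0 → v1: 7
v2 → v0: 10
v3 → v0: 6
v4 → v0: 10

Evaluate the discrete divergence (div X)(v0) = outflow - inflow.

Divergence = sum of outgoing flows = 7 + (-10) + (-6) + (-10) = -19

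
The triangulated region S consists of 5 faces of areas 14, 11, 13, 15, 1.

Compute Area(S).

14 + 11 + 13 + 15 + 1 = 54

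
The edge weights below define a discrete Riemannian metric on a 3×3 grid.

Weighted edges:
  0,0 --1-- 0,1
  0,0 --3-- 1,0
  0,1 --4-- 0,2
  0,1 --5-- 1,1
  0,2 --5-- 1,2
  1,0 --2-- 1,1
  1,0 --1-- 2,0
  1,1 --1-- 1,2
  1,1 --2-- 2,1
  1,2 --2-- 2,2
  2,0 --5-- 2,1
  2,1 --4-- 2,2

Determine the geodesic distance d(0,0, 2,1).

Shortest path: 0,0 → 1,0 → 1,1 → 2,1, total weight = 7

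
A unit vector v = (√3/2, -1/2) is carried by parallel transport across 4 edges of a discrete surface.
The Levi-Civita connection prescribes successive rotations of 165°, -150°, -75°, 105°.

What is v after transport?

Total rotation: 165° + (-150°) + (-75°) + 105° = 45°. Final vector: (0.9659, 0.2588)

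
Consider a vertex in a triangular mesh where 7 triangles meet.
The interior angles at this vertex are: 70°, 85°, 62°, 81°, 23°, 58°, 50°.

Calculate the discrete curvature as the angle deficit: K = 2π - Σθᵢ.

Sum of angles = 429°. K = 360° - 429° = -69° = -23π/60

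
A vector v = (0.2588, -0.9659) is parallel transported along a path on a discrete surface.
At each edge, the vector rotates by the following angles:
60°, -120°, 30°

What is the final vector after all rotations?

Total rotation: 60° + (-120°) + 30° = -30°. Final vector: (-0.2588, -0.9659)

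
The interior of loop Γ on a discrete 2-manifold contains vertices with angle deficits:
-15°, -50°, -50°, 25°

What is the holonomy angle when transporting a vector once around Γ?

Holonomy = total enclosed curvature = (-15°) + (-50°) + (-50°) + 25° = -90°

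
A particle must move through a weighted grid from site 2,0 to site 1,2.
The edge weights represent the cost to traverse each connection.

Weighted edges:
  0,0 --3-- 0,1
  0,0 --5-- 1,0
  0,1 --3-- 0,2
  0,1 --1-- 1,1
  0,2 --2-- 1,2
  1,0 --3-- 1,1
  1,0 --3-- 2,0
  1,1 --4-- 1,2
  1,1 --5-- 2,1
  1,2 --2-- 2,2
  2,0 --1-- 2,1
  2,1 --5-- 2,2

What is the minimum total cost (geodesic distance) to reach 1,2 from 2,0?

Shortest path: 2,0 → 2,1 → 2,2 → 1,2, total weight = 8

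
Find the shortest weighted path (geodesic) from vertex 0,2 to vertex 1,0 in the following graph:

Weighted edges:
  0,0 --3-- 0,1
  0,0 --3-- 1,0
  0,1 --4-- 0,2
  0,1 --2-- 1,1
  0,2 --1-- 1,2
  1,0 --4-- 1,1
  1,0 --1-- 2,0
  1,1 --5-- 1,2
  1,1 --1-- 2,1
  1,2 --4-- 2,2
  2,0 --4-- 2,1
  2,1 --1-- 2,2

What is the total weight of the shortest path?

Shortest path: 0,2 → 1,2 → 1,1 → 1,0, total weight = 10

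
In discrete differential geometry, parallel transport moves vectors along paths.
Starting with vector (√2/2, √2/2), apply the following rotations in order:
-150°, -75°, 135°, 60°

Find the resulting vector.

Total rotation: (-150°) + (-75°) + 135° + 60° = -30°. Final vector: (0.9659, 0.2588)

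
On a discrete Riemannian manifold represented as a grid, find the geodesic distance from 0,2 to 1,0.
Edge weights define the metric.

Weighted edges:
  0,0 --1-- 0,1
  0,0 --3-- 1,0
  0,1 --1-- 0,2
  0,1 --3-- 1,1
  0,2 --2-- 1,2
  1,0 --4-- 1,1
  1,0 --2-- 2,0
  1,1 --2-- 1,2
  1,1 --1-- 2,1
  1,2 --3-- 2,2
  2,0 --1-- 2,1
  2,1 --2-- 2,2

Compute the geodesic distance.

Shortest path: 0,2 → 0,1 → 0,0 → 1,0, total weight = 5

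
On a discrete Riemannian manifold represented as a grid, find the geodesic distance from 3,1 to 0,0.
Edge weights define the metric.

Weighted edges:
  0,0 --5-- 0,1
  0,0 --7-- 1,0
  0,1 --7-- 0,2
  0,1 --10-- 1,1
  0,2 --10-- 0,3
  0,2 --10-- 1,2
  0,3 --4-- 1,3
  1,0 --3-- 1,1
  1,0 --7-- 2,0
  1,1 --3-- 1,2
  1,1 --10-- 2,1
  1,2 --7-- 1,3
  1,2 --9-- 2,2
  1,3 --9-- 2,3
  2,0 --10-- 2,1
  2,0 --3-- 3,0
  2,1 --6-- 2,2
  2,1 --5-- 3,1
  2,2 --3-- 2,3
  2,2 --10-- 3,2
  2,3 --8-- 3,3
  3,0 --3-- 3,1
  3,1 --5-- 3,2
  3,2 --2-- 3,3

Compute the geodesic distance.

Shortest path: 3,1 → 3,0 → 2,0 → 1,0 → 0,0, total weight = 20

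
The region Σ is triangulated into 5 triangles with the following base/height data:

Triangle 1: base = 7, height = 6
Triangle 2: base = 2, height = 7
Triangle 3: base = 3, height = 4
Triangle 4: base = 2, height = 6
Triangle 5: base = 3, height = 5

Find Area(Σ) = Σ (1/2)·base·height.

(1/2)×7×6 + (1/2)×2×7 + (1/2)×3×4 + (1/2)×2×6 + (1/2)×3×5 = 47.5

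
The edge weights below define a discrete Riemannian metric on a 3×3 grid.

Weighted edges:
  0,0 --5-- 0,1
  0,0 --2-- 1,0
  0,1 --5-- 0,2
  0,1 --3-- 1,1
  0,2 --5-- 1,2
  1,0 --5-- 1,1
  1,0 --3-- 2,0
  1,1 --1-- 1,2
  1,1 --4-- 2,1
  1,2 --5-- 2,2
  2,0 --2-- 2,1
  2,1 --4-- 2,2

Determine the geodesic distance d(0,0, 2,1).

Shortest path: 0,0 → 1,0 → 2,0 → 2,1, total weight = 7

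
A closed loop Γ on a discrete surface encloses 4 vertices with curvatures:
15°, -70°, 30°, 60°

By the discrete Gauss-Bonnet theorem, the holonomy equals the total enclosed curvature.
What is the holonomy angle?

Holonomy = total enclosed curvature = 15° + (-70°) + 30° + 60° = 35°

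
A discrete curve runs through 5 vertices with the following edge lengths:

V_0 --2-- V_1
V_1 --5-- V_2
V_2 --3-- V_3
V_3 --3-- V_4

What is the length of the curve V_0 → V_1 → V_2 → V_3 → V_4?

Arc length = 2 + 5 + 3 + 3 = 13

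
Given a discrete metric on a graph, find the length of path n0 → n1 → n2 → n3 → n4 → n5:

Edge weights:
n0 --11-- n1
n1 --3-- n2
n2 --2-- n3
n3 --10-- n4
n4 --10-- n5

Arc length = 11 + 3 + 2 + 10 + 10 = 36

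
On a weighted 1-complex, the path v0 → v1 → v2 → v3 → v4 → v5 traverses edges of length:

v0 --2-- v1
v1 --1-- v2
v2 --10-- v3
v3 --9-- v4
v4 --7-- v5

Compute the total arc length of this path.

Arc length = 2 + 1 + 10 + 9 + 7 = 29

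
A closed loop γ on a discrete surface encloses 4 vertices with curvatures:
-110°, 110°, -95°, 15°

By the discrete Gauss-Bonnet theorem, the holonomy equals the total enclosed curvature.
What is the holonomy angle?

Holonomy = total enclosed curvature = (-110°) + 110° + (-95°) + 15° = -80°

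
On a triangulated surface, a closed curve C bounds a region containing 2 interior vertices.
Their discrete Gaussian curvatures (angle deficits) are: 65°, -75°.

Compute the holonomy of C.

Holonomy = total enclosed curvature = 65° + (-75°) = -10°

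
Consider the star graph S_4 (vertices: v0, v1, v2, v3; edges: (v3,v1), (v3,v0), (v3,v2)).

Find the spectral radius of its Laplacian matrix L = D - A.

The star S_4 is the complete bipartite graph K_{1,3} (one hub of degree 3, 3 leaves of degree 1). The Laplacian spectrum of K_{p,q} is 0, p (multiplicity q−1), q (multiplicity p−1), p+q. With p = 1, q = 3: 0 once, 1 with multiplicity 2, and 4 once. (Check: trace L = sum of degrees = 6 = 2·1 + 4.)
Laplacian eigenvalues: [0.0, 1.0, 1.0, 4.0]. Largest eigenvalue (spectral radius) = 4.0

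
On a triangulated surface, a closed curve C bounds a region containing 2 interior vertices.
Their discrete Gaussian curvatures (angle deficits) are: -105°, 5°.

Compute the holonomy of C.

Holonomy = total enclosed curvature = (-105°) + 5° = -100°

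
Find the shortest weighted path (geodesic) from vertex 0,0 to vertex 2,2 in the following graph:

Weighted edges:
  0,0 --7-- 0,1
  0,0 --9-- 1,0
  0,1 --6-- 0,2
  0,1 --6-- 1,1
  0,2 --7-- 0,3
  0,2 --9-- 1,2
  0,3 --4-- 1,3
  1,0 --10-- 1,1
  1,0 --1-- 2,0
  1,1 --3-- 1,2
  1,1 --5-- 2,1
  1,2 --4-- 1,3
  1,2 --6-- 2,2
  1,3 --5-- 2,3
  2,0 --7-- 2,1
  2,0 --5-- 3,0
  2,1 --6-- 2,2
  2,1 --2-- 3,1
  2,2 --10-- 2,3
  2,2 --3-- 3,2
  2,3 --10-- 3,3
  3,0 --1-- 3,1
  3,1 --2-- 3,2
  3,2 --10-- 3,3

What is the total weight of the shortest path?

Shortest path: 0,0 → 1,0 → 2,0 → 3,0 → 3,1 → 3,2 → 2,2, total weight = 21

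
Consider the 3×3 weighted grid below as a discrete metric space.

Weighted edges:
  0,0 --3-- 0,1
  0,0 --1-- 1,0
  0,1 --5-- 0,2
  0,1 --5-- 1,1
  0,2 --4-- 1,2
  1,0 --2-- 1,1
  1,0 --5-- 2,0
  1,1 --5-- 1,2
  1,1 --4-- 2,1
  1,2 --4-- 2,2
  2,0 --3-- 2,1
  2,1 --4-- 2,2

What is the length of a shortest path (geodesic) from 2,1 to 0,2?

Shortest path: 2,1 → 2,2 → 1,2 → 0,2, total weight = 12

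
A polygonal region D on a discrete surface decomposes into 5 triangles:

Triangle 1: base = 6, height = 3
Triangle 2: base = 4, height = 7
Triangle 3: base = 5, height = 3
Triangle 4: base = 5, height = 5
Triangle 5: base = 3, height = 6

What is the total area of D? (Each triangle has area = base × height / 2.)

(1/2)×6×3 + (1/2)×4×7 + (1/2)×5×3 + (1/2)×5×5 + (1/2)×3×6 = 52.0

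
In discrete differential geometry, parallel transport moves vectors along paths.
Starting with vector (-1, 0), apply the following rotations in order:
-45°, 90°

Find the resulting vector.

Total rotation: (-45°) + 90° = 45°. Final vector: (-0.7071, -0.7071)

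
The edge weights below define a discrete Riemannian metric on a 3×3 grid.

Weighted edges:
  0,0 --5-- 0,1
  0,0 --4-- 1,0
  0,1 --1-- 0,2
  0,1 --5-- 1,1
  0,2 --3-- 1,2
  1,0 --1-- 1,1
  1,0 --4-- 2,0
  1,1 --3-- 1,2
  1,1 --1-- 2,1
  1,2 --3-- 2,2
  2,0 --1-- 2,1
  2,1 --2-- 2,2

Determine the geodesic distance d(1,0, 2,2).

Shortest path: 1,0 → 1,1 → 2,1 → 2,2, total weight = 4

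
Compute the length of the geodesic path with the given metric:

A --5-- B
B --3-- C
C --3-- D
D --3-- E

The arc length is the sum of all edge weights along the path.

Arc length = 5 + 3 + 3 + 3 = 14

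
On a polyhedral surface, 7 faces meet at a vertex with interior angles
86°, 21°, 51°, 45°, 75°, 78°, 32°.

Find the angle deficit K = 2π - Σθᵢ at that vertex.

Sum of angles = 388°. K = 360° - 388° = -28° = -7π/45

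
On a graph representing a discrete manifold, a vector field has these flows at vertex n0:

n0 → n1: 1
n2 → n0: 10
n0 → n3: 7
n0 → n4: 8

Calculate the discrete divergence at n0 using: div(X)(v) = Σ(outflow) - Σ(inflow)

Divergence = sum of outgoing flows = 1 + (-10) + 7 + 8 = 6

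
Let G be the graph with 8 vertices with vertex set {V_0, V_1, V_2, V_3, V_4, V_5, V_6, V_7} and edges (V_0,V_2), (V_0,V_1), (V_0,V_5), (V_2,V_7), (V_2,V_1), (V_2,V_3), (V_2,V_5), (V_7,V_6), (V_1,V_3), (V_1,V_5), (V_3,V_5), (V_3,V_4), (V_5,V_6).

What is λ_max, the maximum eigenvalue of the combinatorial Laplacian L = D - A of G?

Degrees: deg(V_0) = 3, deg(V_1) = 4, deg(V_2) = 5, deg(V_3) = 4, deg(V_4) = 1, deg(V_5) = 5, deg(V_6) = 2, deg(V_7) = 2.
L = D − A with rows/columns ordered (V_0, V_1, V_2, V_3, V_4, V_5, V_6, V_7):
  [ 3, -1, -1,  0,  0, -1,  0,  0]
  [-1,  4, -1, -1,  0, -1,  0,  0]
  [-1, -1,  5, -1,  0, -1,  0, -1]
  [ 0, -1, -1,  4, -1, -1,  0,  0]
  [ 0,  0,  0, -1,  1,  0,  0,  0]
  [-1, -1, -1, -1,  0,  5, -1,  0]
  [ 0,  0,  0,  0,  0, -1,  2, -1]
  [ 0,  0, -1,  0,  0,  0, -1,  2]
Characteristic polynomial: det(λI − L) = λ(λ² − 6λ + 4)(λ² − 5λ + 5)(λ² − 9λ + 17)(λ − 6).
Roots: λ = 0; (λ² − 6λ + 4) = 0 ⇒ λ = 3 ± √5 ≈ 0.7639, 5.2361; (λ² − 5λ + 5) = 0 ⇒ λ = (5 ± √5)/2 ≈ 1.382, 3.618; (λ² − 9λ + 17) = 0 ⇒ λ = (9 ± √13)/2 ≈ 2.6972, 6.3028; (λ − 6) = 0 ⇒ λ = 6.
(Check: the roots sum (with multiplicity) to 26, matching trace L = Σdeg = 2·13 = 26.)
Laplacian eigenvalues: [0.0, 0.7639, 1.382, 2.6972, 3.618, 5.2361, 6.0, 6.3028]. Largest eigenvalue (spectral radius) = 6.3028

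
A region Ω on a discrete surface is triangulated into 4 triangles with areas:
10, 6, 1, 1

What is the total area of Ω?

10 + 6 + 1 + 1 = 18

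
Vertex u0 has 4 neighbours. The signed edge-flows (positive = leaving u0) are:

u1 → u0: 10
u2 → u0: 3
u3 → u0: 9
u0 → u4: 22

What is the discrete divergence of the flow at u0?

Divergence = sum of outgoing flows = (-10) + (-3) + (-9) + 22 = 0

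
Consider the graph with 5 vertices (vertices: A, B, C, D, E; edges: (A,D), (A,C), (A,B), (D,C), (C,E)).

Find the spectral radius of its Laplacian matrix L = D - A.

Degrees: deg(A) = 3, deg(B) = 1, deg(C) = 3, deg(D) = 2, deg(E) = 1.
L = D − A with rows/columns ordered (A, B, C, D, E):
  [ 3, -1, -1, -1,  0]
  [-1,  1,  0,  0,  0]
  [-1,  0,  3, -1, -1]
  [-1,  0, -1,  2,  0]
  [ 0,  0, -1,  0,  1]
Characteristic polynomial: det(λI − L) = λ(λ² − 5λ + 3)(λ² − 5λ + 5).
Roots: λ = 0; (λ² − 5λ + 3) = 0 ⇒ λ = (5 ± √13)/2 ≈ 0.6972, 4.3028; (λ² − 5λ + 5) = 0 ⇒ λ = (5 ± √5)/2 ≈ 1.382, 3.618.
(Check: the roots sum (with multiplicity) to 10, matching trace L = Σdeg = 2·5 = 10.)
Laplacian eigenvalues: [0.0, 0.6972, 1.382, 3.618, 4.3028]. Largest eigenvalue (spectral radius) = 4.3028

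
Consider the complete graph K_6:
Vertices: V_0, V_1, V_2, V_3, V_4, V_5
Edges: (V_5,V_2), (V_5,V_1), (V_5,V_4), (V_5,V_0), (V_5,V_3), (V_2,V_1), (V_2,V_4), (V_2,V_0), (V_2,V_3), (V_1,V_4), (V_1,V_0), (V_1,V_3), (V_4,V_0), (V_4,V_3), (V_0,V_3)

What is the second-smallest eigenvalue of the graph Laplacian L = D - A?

For the complete graph K_n, L = nI − J (J = all-ones matrix). J has eigenvalues n (once, eigenvector 𝟙) and 0 (multiplicity n−1), so L has eigenvalues 0 (once) and n (multiplicity n−1). Here n = 6: eigenvalue 0 once and 6 with multiplicity 5.
Laplacian eigenvalues: [0.0, 6.0, 6.0, 6.0, 6.0, 6.0]. Algebraic connectivity (smallest non-zero eigenvalue) = 6.0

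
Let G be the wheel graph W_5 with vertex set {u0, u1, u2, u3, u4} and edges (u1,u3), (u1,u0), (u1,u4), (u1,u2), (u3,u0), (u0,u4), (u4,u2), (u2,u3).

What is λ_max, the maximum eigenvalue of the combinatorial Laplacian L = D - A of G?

The wheel W_5 is the join K_1 ∨ C_4 (a hub joined to every vertex of a cycle of length 4). For a join G ∨ H (G on p vertices, H on q vertices) the Laplacian spectrum is 0, p+q, the eigenvalues of L(G) other than one 0 each shifted by +q, and the eigenvalues of L(H) other than one 0 each shifted by +p. With G = K_1 (p = 1, nothing left after dropping its 0) and H = C_4 (q = 4, eigenvalues 2 − 2cos(2πk/4), k = 0, …, 3; drop k = 0), the spectrum of W_5 is 0, 5, and 1 + (2 − 2cos(2πk/4)) = 3 − 2cos(2πk/4) for k = 1, …, 3:
k=1: 3 − 2cos(π/2) = 3.0; k=2: 3 − 2cos(π) = 5.0; k=3: 3 − 2cos(3π/2) = 3.0.
Laplacian eigenvalues: [0.0, 3.0, 3.0, 5.0, 5.0]. Largest eigenvalue (spectral radius) = 5.0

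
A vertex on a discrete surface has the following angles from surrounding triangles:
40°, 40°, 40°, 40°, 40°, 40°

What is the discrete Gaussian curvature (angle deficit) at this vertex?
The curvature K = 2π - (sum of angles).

Sum of angles = 240°. K = 360° - 240° = 120°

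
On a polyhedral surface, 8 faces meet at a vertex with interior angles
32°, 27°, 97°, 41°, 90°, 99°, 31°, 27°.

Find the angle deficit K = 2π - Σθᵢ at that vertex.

Sum of angles = 444°. K = 360° - 444° = -84° = -7π/15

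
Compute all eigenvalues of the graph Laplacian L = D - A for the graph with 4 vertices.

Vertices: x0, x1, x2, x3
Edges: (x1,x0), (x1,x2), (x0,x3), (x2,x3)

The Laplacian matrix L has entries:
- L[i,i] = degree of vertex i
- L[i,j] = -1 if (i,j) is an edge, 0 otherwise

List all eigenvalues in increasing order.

Degrees: deg(x0) = 2, deg(x1) = 2, deg(x2) = 2, deg(x3) = 2.
L = D − A with rows/columns ordered (x0, x1, x2, x3):
  [ 2, -1,  0, -1]
  [-1,  2, -1,  0]
  [ 0, -1,  2, -1]
  [-1,  0, -1,  2]
Characteristic polynomial: det(λI − L) = λ(λ − 2)²(λ − 4).
Roots: λ = 0; (λ − 2) = 0 ⇒ λ = 2 (multiplicity 2); (λ − 4) = 0 ⇒ λ = 4.
(Check: the roots sum (with multiplicity) to 8, matching trace L = Σdeg = 2·4 = 8.)
Laplacian eigenvalues (increasing order): [0.0, 2.0, 2.0, 4.0]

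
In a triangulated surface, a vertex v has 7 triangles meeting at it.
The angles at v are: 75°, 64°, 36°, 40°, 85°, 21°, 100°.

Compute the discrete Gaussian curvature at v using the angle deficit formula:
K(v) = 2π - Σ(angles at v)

Sum of angles = 421°. K = 360° - 421° = -61° = -61π/180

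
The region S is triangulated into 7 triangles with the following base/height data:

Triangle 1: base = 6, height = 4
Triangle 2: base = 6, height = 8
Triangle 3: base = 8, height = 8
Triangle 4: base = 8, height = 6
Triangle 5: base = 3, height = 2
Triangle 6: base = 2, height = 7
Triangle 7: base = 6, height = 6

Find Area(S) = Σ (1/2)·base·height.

(1/2)×6×4 + (1/2)×6×8 + (1/2)×8×8 + (1/2)×8×6 + (1/2)×3×2 + (1/2)×2×7 + (1/2)×6×6 = 120.0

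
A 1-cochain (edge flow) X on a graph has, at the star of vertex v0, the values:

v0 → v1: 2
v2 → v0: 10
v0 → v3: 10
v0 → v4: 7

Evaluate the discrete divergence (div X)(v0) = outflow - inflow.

Divergence = sum of outgoing flows = 2 + (-10) + 10 + 7 = 9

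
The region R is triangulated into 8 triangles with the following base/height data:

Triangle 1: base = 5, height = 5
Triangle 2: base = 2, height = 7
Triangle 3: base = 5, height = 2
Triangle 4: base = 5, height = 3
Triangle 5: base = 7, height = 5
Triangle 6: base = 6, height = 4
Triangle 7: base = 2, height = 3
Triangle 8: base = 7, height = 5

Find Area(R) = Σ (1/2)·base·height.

(1/2)×5×5 + (1/2)×2×7 + (1/2)×5×2 + (1/2)×5×3 + (1/2)×7×5 + (1/2)×6×4 + (1/2)×2×3 + (1/2)×7×5 = 82.0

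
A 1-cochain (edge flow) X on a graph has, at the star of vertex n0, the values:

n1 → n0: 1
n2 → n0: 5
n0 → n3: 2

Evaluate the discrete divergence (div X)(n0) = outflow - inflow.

Divergence = sum of outgoing flows = (-1) + (-5) + 2 = -4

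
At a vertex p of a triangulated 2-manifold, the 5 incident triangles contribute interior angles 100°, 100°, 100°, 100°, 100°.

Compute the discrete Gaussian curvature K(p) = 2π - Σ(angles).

Sum of angles = 500°. K = 360° - 500° = -140° = -7π/9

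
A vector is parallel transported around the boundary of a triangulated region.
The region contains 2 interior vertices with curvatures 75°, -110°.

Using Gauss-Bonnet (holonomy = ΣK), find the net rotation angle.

Holonomy = total enclosed curvature = 75° + (-110°) = -35°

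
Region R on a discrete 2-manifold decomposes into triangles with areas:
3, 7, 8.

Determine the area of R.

3 + 7 + 8 = 18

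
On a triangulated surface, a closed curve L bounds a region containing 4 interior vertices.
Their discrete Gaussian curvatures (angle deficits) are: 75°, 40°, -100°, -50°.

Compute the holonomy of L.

Holonomy = total enclosed curvature = 75° + 40° + (-100°) + (-50°) = -35°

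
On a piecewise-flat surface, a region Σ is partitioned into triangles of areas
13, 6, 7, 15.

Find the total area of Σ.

13 + 6 + 7 + 15 = 41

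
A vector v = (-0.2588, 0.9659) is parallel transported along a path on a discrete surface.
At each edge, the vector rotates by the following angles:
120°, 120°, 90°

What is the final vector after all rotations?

Total rotation: 120° + 120° + 90° = 330° ≡ -30° (mod 360°). Final vector: (0.2588, 0.9659)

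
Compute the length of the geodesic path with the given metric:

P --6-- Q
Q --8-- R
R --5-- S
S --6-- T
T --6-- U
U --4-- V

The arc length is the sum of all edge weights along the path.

Arc length = 6 + 8 + 5 + 6 + 6 + 4 = 35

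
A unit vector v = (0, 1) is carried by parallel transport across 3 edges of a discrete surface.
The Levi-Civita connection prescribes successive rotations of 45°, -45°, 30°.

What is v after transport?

Total rotation: 45° + (-45°) + 30° = 30°. Final vector: (-0.5000, 0.8660)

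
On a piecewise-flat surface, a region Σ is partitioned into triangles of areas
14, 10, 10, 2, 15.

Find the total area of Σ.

14 + 10 + 10 + 2 + 15 = 51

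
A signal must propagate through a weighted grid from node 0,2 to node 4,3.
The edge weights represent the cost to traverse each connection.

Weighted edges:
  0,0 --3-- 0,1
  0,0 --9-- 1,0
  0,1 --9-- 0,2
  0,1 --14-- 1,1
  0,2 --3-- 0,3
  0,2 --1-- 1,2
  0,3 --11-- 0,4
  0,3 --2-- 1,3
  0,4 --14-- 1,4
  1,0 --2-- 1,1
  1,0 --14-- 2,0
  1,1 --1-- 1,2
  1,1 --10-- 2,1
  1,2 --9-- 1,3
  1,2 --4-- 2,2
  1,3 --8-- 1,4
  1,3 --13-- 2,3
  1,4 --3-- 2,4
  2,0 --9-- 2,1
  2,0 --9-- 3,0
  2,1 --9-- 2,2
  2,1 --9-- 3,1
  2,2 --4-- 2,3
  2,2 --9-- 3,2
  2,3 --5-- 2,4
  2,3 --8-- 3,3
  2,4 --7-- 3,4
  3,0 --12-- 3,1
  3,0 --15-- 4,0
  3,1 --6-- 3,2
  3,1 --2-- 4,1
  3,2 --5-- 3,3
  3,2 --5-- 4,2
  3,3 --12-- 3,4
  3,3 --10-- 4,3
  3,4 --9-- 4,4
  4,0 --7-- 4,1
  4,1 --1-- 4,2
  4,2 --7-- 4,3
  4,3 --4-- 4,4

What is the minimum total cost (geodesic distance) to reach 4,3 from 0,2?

Shortest path: 0,2 → 1,2 → 2,2 → 3,2 → 4,2 → 4,3, total weight = 26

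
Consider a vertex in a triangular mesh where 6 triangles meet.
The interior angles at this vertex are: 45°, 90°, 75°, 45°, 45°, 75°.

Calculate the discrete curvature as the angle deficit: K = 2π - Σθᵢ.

Sum of angles = 375°. K = 360° - 375° = -15° = -π/12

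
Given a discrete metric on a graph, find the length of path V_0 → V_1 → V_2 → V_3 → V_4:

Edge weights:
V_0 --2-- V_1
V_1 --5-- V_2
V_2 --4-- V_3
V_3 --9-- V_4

Arc length = 2 + 5 + 4 + 9 = 20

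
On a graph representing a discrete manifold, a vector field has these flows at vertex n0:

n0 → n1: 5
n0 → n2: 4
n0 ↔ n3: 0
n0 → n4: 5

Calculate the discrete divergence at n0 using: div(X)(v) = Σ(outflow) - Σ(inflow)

Divergence = sum of outgoing flows = 5 + 4 + 0 + 5 = 14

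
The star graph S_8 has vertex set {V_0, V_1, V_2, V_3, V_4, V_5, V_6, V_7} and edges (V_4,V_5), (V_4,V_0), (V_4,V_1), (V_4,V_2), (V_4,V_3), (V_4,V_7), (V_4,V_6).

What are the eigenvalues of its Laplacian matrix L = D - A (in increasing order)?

The star S_8 is the complete bipartite graph K_{1,7} (one hub of degree 7, 7 leaves of degree 1). The Laplacian spectrum of K_{p,q} is 0, p (multiplicity q−1), q (multiplicity p−1), p+q. With p = 1, q = 7: 0 once, 1 with multiplicity 6, and 8 once. (Check: trace L = sum of degrees = 14 = 6·1 + 8.)
Laplacian eigenvalues (increasing order): [0.0, 1.0, 1.0, 1.0, 1.0, 1.0, 1.0, 8.0]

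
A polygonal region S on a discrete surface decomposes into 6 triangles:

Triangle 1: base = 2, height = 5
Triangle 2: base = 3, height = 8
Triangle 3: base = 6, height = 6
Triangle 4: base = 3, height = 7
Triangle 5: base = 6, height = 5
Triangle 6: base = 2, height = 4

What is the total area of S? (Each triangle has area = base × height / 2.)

(1/2)×2×5 + (1/2)×3×8 + (1/2)×6×6 + (1/2)×3×7 + (1/2)×6×5 + (1/2)×2×4 = 64.5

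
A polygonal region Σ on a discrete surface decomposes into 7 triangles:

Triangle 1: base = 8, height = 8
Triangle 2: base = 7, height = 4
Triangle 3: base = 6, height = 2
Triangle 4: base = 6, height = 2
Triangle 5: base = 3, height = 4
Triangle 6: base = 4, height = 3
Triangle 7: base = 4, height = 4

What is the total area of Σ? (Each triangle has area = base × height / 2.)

(1/2)×8×8 + (1/2)×7×4 + (1/2)×6×2 + (1/2)×6×2 + (1/2)×3×4 + (1/2)×4×3 + (1/2)×4×4 = 78.0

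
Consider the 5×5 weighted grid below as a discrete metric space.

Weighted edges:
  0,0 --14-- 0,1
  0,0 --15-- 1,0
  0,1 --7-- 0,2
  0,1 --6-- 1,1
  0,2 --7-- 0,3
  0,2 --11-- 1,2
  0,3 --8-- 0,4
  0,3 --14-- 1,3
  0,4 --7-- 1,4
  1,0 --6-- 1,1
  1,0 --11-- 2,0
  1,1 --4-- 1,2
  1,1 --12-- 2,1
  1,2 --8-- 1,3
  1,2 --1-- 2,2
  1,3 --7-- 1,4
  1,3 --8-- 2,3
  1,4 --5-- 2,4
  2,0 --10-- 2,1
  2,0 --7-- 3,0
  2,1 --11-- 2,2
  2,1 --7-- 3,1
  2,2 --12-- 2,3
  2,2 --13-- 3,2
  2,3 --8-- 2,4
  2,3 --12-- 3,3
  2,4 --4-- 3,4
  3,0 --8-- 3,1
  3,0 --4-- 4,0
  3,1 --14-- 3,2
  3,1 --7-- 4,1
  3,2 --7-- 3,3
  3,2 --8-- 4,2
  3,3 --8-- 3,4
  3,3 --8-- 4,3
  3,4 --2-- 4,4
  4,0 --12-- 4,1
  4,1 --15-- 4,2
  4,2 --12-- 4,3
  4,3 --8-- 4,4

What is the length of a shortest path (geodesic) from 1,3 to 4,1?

Shortest path: 1,3 → 1,2 → 2,2 → 2,1 → 3,1 → 4,1, total weight = 34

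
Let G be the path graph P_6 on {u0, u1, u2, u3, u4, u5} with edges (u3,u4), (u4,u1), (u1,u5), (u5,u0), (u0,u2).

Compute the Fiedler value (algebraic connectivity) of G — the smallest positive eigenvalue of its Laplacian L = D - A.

The path graph P_n has Laplacian eigenvalues λ_k = 2 − 2cos(kπ/n), k = 0, 1, …, n−1. Here n = 6:
k=0: 2 − 2cos(0) = 0.0; k=1: 2 − 2cos(π/6) = 0.2679; k=2: 2 − 2cos(π/3) = 1.0; k=3: 2 − 2cos(π/2) = 2.0; k=4: 2 − 2cos(2π/3) = 3.0; k=5: 2 − 2cos(5π/6) = 3.7321.
Laplacian eigenvalues: [0.0, 0.2679, 1.0, 2.0, 3.0, 3.7321]. Algebraic connectivity (smallest non-zero eigenvalue) = 0.2679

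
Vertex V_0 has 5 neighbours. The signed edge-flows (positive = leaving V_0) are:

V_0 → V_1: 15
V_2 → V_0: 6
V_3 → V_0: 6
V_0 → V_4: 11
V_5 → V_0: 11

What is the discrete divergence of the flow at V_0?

Divergence = sum of outgoing flows = 15 + (-6) + (-6) + 11 + (-11) = 3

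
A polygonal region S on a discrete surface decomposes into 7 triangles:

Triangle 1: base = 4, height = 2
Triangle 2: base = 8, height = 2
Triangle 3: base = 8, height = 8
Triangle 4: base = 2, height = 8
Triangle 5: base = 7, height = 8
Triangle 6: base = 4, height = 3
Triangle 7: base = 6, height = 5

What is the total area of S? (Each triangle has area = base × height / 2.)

(1/2)×4×2 + (1/2)×8×2 + (1/2)×8×8 + (1/2)×2×8 + (1/2)×7×8 + (1/2)×4×3 + (1/2)×6×5 = 101.0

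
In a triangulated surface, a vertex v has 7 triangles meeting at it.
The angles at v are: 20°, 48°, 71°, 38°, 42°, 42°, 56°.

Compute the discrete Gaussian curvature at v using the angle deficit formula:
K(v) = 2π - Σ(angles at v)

Sum of angles = 317°. K = 360° - 317° = 43° = 43π/180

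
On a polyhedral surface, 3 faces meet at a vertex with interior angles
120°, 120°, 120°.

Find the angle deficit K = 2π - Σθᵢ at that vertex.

Sum of angles = 360°. K = 360° - 360° = 0°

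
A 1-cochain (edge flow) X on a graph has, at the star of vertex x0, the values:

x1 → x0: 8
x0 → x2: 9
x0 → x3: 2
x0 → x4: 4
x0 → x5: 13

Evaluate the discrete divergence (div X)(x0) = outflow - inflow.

Divergence = sum of outgoing flows = (-8) + 9 + 2 + 4 + 13 = 20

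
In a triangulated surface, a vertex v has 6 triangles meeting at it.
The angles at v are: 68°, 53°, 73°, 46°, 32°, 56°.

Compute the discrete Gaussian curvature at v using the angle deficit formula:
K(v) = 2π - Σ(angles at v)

Sum of angles = 328°. K = 360° - 328° = 32° = 8π/45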